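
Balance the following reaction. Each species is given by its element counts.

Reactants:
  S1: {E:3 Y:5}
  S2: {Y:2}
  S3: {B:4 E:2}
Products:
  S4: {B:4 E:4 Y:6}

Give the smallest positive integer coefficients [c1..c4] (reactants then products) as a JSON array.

B: 2·0+4·0+3·4 = 12 | 3·4 = 12
E: 2·3+4·0+3·2 = 12 | 3·4 = 12
Y: 2·5+4·2+3·0 = 18 | 3·6 = 18
gcd(2,4,3,3) = 1

Coefficients: [2, 4, 3, 3]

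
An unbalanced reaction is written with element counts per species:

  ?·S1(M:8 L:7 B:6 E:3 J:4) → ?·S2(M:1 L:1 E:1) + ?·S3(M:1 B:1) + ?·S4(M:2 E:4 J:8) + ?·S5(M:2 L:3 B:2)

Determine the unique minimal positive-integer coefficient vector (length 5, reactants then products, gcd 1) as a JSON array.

Coefficients: [2, 2, 4, 1, 4]

M: 2·8 = 16 | 2·1+4·1+1·2+4·2 = 16
L: 2·7 = 14 | 2·1+4·0+1·0+4·3 = 14
B: 2·6 = 12 | 2·0+4·1+1·0+4·2 = 12
E: 2·3 = 6 | 2·1+4·0+1·4+4·0 = 6
J: 2·4 = 8 | 2·0+4·0+1·8+4·0 = 8
gcd(2,2,4,1,4) = 1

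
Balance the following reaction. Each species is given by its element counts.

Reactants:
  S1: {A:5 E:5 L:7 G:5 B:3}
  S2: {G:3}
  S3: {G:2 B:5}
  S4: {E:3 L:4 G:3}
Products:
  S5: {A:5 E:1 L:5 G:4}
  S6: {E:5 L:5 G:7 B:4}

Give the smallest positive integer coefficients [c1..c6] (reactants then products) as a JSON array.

Coefficients: [3, 5, 3, 6, 3, 6]

A: 3·5+5·0+3·0+6·0 = 15 | 3·5+6·0 = 15
E: 3·5+5·0+3·0+6·3 = 33 | 3·1+6·5 = 33
L: 3·7+5·0+3·0+6·4 = 45 | 3·5+6·5 = 45
G: 3·5+5·3+3·2+6·3 = 54 | 3·4+6·7 = 54
B: 3·3+5·0+3·5+6·0 = 24 | 3·0+6·4 = 24
gcd(3,5,3,6,3,6) = 1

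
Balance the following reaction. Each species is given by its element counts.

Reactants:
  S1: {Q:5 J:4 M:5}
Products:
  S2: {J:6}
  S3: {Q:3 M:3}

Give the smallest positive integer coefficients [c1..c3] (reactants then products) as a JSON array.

Coefficients: [3, 2, 5]

Q: 3·5 = 15 | 2·0+5·3 = 15
J: 3·4 = 12 | 2·6+5·0 = 12
M: 3·5 = 15 | 2·0+5·3 = 15
gcd(3,2,5) = 1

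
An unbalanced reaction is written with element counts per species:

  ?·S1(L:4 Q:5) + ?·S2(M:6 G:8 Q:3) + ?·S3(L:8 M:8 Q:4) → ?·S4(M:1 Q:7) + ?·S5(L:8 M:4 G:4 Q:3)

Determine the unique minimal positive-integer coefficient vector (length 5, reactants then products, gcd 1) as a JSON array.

L: 6·4+2·0+1·8 = 32 | 4·0+4·8 = 32
M: 6·0+2·6+1·8 = 20 | 4·1+4·4 = 20
G: 6·0+2·8+1·0 = 16 | 4·0+4·4 = 16
Q: 6·5+2·3+1·4 = 40 | 4·7+4·3 = 40
gcd(6,2,1,4,4) = 1

Coefficients: [6, 2, 1, 4, 4]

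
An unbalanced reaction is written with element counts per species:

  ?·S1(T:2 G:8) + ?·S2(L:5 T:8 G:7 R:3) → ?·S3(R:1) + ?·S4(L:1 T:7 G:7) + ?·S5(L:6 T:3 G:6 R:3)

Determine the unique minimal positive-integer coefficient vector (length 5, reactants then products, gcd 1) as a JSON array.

L: 3·0+6·5 = 30 | 6·0+6·1+4·6 = 30
T: 3·2+6·8 = 54 | 6·0+6·7+4·3 = 54
G: 3·8+6·7 = 66 | 6·0+6·7+4·6 = 66
R: 3·0+6·3 = 18 | 6·1+6·0+4·3 = 18
gcd(3,6,6,6,4) = 1

Coefficients: [3, 6, 6, 6, 4]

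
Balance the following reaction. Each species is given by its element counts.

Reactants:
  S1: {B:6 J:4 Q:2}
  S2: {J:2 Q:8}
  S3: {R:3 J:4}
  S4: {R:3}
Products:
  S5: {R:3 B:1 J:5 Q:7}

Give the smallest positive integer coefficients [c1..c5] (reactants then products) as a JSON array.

Coefficients: [1, 5, 4, 2, 6]

R: 1·0+5·0+4·3+2·3 = 18 | 6·3 = 18
B: 1·6+5·0+4·0+2·0 = 6 | 6·1 = 6
J: 1·4+5·2+4·4+2·0 = 30 | 6·5 = 30
Q: 1·2+5·8+4·0+2·0 = 42 | 6·7 = 42
gcd(1,5,4,2,6) = 1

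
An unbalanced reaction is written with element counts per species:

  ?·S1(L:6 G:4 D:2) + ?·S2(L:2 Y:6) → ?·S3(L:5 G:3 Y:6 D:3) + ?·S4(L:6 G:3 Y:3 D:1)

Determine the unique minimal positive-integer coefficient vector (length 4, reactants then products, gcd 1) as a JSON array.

Coefficients: [6, 5, 2, 6]

L: 6·6+5·2 = 46 | 2·5+6·6 = 46
G: 6·4+5·0 = 24 | 2·3+6·3 = 24
Y: 6·0+5·6 = 30 | 2·6+6·3 = 30
D: 6·2+5·0 = 12 | 2·3+6·1 = 12
gcd(6,5,2,6) = 1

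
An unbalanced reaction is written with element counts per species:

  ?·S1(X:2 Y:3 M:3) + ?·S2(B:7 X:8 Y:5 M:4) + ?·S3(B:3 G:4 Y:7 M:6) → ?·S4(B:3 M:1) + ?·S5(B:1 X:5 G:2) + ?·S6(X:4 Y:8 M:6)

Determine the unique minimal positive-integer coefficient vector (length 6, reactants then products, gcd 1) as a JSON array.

Coefficients: [5, 2, 1, 5, 2, 4]

B: 5·0+2·7+1·3 = 17 | 5·3+2·1+4·0 = 17
X: 5·2+2·8+1·0 = 26 | 5·0+2·5+4·4 = 26
G: 5·0+2·0+1·4 = 4 | 5·0+2·2+4·0 = 4
Y: 5·3+2·5+1·7 = 32 | 5·0+2·0+4·8 = 32
M: 5·3+2·4+1·6 = 29 | 5·1+2·0+4·6 = 29
gcd(5,2,1,5,2,4) = 1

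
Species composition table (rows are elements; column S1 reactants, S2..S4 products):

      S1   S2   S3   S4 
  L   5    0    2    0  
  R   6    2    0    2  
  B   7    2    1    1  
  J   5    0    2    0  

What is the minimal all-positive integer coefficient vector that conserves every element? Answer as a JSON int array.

L: 2·5 = 10 | 3·0+5·2+3·0 = 10
R: 2·6 = 12 | 3·2+5·0+3·2 = 12
B: 2·7 = 14 | 3·2+5·1+3·1 = 14
J: 2·5 = 10 | 3·0+5·2+3·0 = 10
gcd(2,3,5,3) = 1

Coefficients: [2, 3, 5, 3]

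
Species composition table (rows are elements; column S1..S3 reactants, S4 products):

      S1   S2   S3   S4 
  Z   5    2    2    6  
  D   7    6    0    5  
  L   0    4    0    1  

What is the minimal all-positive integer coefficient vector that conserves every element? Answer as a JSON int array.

Z: 2·5+1·2+6·2 = 24 | 4·6 = 24
D: 2·7+1·6+6·0 = 20 | 4·5 = 20
L: 2·0+1·4+6·0 = 4 | 4·1 = 4
gcd(2,1,6,4) = 1

Coefficients: [2, 1, 6, 4]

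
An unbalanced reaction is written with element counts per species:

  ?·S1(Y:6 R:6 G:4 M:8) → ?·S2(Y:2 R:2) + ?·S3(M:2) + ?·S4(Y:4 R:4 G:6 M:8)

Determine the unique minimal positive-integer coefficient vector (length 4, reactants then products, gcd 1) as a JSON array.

Y: 3·6 = 18 | 5·2+4·0+2·4 = 18
R: 3·6 = 18 | 5·2+4·0+2·4 = 18
G: 3·4 = 12 | 5·0+4·0+2·6 = 12
M: 3·8 = 24 | 5·0+4·2+2·8 = 24
gcd(3,5,4,2) = 1

Coefficients: [3, 5, 4, 2]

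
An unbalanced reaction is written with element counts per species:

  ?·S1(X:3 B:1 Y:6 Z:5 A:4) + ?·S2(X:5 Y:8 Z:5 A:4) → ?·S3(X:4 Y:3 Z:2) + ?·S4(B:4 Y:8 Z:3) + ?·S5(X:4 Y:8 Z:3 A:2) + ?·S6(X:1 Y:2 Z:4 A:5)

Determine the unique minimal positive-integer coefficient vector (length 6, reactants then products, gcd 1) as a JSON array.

X: 4·3+6·5 = 42 | 4·4+1·0+5·4+6·1 = 42
B: 4·1+6·0 = 4 | 4·0+1·4+5·0+6·0 = 4
Y: 4·6+6·8 = 72 | 4·3+1·8+5·8+6·2 = 72
Z: 4·5+6·5 = 50 | 4·2+1·3+5·3+6·4 = 50
A: 4·4+6·4 = 40 | 4·0+1·0+5·2+6·5 = 40
gcd(4,6,4,1,5,6) = 1

Coefficients: [4, 6, 4, 1, 5, 6]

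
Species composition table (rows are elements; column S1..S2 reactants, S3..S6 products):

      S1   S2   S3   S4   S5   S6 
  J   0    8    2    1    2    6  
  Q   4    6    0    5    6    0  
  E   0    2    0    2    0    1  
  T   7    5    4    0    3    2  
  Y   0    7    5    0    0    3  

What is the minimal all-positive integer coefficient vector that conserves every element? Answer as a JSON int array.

Coefficients: [1, 3, 3, 2, 2, 2]

J: 1·0+3·8 = 24 | 3·2+2·1+2·2+2·6 = 24
Q: 1·4+3·6 = 22 | 3·0+2·5+2·6+2·0 = 22
E: 1·0+3·2 = 6 | 3·0+2·2+2·0+2·1 = 6
T: 1·7+3·5 = 22 | 3·4+2·0+2·3+2·2 = 22
Y: 1·0+3·7 = 21 | 3·5+2·0+2·0+2·3 = 21
gcd(1,3,3,2,2,2) = 1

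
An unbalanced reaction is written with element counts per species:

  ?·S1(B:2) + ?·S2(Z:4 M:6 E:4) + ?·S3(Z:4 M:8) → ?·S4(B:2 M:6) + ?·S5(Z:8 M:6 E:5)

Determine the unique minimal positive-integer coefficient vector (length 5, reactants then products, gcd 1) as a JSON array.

Z: 5·0+5·4+3·4 = 32 | 5·0+4·8 = 32
B: 5·2+5·0+3·0 = 10 | 5·2+4·0 = 10
M: 5·0+5·6+3·8 = 54 | 5·6+4·6 = 54
E: 5·0+5·4+3·0 = 20 | 5·0+4·5 = 20
gcd(5,5,3,5,4) = 1

Coefficients: [5, 5, 3, 5, 4]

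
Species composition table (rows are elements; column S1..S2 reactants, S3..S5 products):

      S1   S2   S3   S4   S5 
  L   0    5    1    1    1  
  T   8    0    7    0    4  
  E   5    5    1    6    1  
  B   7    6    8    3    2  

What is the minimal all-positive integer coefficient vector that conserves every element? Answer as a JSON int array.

Coefficients: [6, 3, 4, 6, 5]

L: 6·0+3·5 = 15 | 4·1+6·1+5·1 = 15
T: 6·8+3·0 = 48 | 4·7+6·0+5·4 = 48
E: 6·5+3·5 = 45 | 4·1+6·6+5·1 = 45
B: 6·7+3·6 = 60 | 4·8+6·3+5·2 = 60
gcd(6,3,4,6,5) = 1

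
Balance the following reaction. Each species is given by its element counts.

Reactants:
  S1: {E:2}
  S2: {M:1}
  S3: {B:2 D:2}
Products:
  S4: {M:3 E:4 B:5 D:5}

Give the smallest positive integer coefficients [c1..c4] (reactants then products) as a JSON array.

Coefficients: [4, 6, 5, 2]

M: 4·0+6·1+5·0 = 6 | 2·3 = 6
E: 4·2+6·0+5·0 = 8 | 2·4 = 8
B: 4·0+6·0+5·2 = 10 | 2·5 = 10
D: 4·0+6·0+5·2 = 10 | 2·5 = 10
gcd(4,6,5,2) = 1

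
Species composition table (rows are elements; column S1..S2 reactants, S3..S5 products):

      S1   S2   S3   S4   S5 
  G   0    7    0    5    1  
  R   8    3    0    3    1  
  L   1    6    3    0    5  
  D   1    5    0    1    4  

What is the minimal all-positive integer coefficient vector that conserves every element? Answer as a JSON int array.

G: 1·0+5·7 = 35 | 2·0+6·5+5·1 = 35
R: 1·8+5·3 = 23 | 2·0+6·3+5·1 = 23
L: 1·1+5·6 = 31 | 2·3+6·0+5·5 = 31
D: 1·1+5·5 = 26 | 2·0+6·1+5·4 = 26
gcd(1,5,2,6,5) = 1

Coefficients: [1, 5, 2, 6, 5]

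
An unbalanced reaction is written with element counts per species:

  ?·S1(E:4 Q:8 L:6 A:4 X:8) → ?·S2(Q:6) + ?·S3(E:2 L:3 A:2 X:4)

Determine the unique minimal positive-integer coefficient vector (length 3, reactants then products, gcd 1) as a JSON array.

Coefficients: [3, 4, 6]

E: 3·4 = 12 | 4·0+6·2 = 12
Q: 3·8 = 24 | 4·6+6·0 = 24
L: 3·6 = 18 | 4·0+6·3 = 18
A: 3·4 = 12 | 4·0+6·2 = 12
X: 3·8 = 24 | 4·0+6·4 = 24
gcd(3,4,6) = 1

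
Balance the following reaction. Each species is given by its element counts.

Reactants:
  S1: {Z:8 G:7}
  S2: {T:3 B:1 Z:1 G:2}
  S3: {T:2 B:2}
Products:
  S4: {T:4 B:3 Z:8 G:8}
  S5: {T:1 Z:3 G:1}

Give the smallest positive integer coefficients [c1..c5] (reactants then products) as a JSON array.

Coefficients: [5, 3, 6, 5, 1]

T: 5·0+3·3+6·2 = 21 | 5·4+1·1 = 21
B: 5·0+3·1+6·2 = 15 | 5·3+1·0 = 15
Z: 5·8+3·1+6·0 = 43 | 5·8+1·3 = 43
G: 5·7+3·2+6·0 = 41 | 5·8+1·1 = 41
gcd(5,3,6,5,1) = 1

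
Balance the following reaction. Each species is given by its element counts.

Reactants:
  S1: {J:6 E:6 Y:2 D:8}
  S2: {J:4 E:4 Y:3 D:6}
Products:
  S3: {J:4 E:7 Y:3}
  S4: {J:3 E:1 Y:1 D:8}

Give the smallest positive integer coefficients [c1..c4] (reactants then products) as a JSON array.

Coefficients: [3, 4, 4, 6]

J: 3·6+4·4 = 34 | 4·4+6·3 = 34
E: 3·6+4·4 = 34 | 4·7+6·1 = 34
Y: 3·2+4·3 = 18 | 4·3+6·1 = 18
D: 3·8+4·6 = 48 | 4·0+6·8 = 48
gcd(3,4,4,6) = 1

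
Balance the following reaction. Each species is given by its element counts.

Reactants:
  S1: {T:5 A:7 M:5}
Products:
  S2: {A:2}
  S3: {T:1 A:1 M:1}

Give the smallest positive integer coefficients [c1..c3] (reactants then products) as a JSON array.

T: 1·5 = 5 | 1·0+5·1 = 5
A: 1·7 = 7 | 1·2+5·1 = 7
M: 1·5 = 5 | 1·0+5·1 = 5
gcd(1,1,5) = 1

Coefficients: [1, 1, 5]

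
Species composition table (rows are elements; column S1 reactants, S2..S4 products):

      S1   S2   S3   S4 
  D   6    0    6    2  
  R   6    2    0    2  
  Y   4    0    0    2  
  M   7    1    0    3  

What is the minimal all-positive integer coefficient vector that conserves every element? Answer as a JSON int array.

Coefficients: [3, 3, 1, 6]

D: 3·6 = 18 | 3·0+1·6+6·2 = 18
R: 3·6 = 18 | 3·2+1·0+6·2 = 18
Y: 3·4 = 12 | 3·0+1·0+6·2 = 12
M: 3·7 = 21 | 3·1+1·0+6·3 = 21
gcd(3,3,1,6) = 1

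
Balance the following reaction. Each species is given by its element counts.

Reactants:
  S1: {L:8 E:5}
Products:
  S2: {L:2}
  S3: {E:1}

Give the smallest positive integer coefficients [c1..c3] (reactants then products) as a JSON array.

Coefficients: [1, 4, 5]

L: 1·8 = 8 | 4·2+5·0 = 8
E: 1·5 = 5 | 4·0+5·1 = 5
gcd(1,4,5) = 1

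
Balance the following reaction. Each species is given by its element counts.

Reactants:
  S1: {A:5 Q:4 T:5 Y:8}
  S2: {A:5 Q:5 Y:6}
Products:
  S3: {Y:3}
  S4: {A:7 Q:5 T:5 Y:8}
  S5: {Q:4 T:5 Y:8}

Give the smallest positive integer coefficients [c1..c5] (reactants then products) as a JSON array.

A: 6·5+1·5 = 35 | 2·0+5·7+1·0 = 35
Q: 6·4+1·5 = 29 | 2·0+5·5+1·4 = 29
T: 6·5+1·0 = 30 | 2·0+5·5+1·5 = 30
Y: 6·8+1·6 = 54 | 2·3+5·8+1·8 = 54
gcd(6,1,2,5,1) = 1

Coefficients: [6, 1, 2, 5, 1]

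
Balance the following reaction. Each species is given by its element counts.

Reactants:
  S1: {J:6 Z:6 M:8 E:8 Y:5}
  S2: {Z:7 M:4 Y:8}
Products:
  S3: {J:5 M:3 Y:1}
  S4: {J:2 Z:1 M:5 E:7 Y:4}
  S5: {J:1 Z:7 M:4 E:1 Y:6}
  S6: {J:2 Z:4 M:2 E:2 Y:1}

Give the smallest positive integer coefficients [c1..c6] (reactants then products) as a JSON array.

J: 5·6+4·0 = 30 | 2·5+4·2+6·1+3·2 = 30
Z: 5·6+4·7 = 58 | 2·0+4·1+6·7+3·4 = 58
M: 5·8+4·4 = 56 | 2·3+4·5+6·4+3·2 = 56
E: 5·8+4·0 = 40 | 2·0+4·7+6·1+3·2 = 40
Y: 5·5+4·8 = 57 | 2·1+4·4+6·6+3·1 = 57
gcd(5,4,2,4,6,3) = 1

Coefficients: [5, 4, 2, 4, 6, 3]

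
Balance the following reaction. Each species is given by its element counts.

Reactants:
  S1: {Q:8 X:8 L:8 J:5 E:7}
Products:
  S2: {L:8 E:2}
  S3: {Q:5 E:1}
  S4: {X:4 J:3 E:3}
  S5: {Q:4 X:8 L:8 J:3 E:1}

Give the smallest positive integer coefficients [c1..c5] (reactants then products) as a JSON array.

Q: 3·8 = 24 | 2·0+4·5+4·0+1·4 = 24
X: 3·8 = 24 | 2·0+4·0+4·4+1·8 = 24
L: 3·8 = 24 | 2·8+4·0+4·0+1·8 = 24
J: 3·5 = 15 | 2·0+4·0+4·3+1·3 = 15
E: 3·7 = 21 | 2·2+4·1+4·3+1·1 = 21
gcd(3,2,4,4,1) = 1

Coefficients: [3, 2, 4, 4, 1]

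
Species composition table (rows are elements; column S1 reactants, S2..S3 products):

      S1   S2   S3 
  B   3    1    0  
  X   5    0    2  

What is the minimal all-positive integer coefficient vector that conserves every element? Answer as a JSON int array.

Coefficients: [2, 6, 5]

B: 2·3 = 6 | 6·1+5·0 = 6
X: 2·5 = 10 | 6·0+5·2 = 10
gcd(2,6,5) = 1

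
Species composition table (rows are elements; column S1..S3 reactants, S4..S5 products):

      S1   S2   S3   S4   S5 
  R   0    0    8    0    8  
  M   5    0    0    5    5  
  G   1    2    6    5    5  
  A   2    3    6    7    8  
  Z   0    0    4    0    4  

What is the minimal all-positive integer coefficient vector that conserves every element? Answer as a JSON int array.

Coefficients: [4, 5, 1, 3, 1]

R: 4·0+5·0+1·8 = 8 | 3·0+1·8 = 8
M: 4·5+5·0+1·0 = 20 | 3·5+1·5 = 20
G: 4·1+5·2+1·6 = 20 | 3·5+1·5 = 20
A: 4·2+5·3+1·6 = 29 | 3·7+1·8 = 29
Z: 4·0+5·0+1·4 = 4 | 3·0+1·4 = 4
gcd(4,5,1,3,1) = 1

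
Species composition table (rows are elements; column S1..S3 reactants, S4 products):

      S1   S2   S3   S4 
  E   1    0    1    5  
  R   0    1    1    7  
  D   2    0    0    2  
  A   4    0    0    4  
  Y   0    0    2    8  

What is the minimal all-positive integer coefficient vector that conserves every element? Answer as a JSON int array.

E: 1·1+3·0+4·1 = 5 | 1·5 = 5
R: 1·0+3·1+4·1 = 7 | 1·7 = 7
D: 1·2+3·0+4·0 = 2 | 1·2 = 2
A: 1·4+3·0+4·0 = 4 | 1·4 = 4
Y: 1·0+3·0+4·2 = 8 | 1·8 = 8
gcd(1,3,4,1) = 1

Coefficients: [1, 3, 4, 1]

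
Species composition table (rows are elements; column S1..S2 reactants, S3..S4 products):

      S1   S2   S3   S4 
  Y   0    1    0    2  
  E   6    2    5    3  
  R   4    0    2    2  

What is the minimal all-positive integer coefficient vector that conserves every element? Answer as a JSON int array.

Y: 3·0+4·1 = 4 | 4·0+2·2 = 4
E: 3·6+4·2 = 26 | 4·5+2·3 = 26
R: 3·4+4·0 = 12 | 4·2+2·2 = 12
gcd(3,4,4,2) = 1

Coefficients: [3, 4, 4, 2]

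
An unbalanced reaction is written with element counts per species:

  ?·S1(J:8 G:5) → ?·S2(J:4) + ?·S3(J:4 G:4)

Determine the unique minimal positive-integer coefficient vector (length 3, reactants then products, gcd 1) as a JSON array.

J: 4·8 = 32 | 3·4+5·4 = 32
G: 4·5 = 20 | 3·0+5·4 = 20
gcd(4,3,5) = 1

Coefficients: [4, 3, 5]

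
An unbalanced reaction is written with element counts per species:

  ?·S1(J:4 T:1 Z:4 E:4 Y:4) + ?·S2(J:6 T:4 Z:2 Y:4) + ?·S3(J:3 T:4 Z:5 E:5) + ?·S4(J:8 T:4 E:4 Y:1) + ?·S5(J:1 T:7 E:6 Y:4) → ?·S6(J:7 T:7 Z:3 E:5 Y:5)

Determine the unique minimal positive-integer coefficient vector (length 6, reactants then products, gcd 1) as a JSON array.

Coefficients: [1, 3, 1, 1, 2, 5]

J: 1·4+3·6+1·3+1·8+2·1 = 35 | 5·7 = 35
T: 1·1+3·4+1·4+1·4+2·7 = 35 | 5·7 = 35
Z: 1·4+3·2+1·5+1·0+2·0 = 15 | 5·3 = 15
E: 1·4+3·0+1·5+1·4+2·6 = 25 | 5·5 = 25
Y: 1·4+3·4+1·0+1·1+2·4 = 25 | 5·5 = 25
gcd(1,3,1,1,2,5) = 1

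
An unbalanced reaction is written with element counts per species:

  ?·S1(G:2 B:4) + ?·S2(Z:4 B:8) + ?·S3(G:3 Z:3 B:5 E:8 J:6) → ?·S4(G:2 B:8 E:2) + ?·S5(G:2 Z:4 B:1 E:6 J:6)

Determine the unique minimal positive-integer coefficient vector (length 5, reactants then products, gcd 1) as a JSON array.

G: 2·2+1·0+4·3 = 16 | 4·2+4·2 = 16
Z: 2·0+1·4+4·3 = 16 | 4·0+4·4 = 16
B: 2·4+1·8+4·5 = 36 | 4·8+4·1 = 36
E: 2·0+1·0+4·8 = 32 | 4·2+4·6 = 32
J: 2·0+1·0+4·6 = 24 | 4·0+4·6 = 24
gcd(2,1,4,4,4) = 1

Coefficients: [2, 1, 4, 4, 4]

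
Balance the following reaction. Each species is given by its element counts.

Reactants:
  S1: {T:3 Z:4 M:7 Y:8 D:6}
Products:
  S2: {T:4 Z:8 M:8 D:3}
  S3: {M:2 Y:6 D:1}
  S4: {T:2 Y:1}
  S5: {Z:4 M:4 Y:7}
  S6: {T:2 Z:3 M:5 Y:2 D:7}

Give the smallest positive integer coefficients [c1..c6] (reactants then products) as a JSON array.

T: 6·3 = 18 | 1·4+5·0+3·2+1·0+4·2 = 18
Z: 6·4 = 24 | 1·8+5·0+3·0+1·4+4·3 = 24
M: 6·7 = 42 | 1·8+5·2+3·0+1·4+4·5 = 42
Y: 6·8 = 48 | 1·0+5·6+3·1+1·7+4·2 = 48
D: 6·6 = 36 | 1·3+5·1+3·0+1·0+4·7 = 36
gcd(6,1,5,3,1,4) = 1

Coefficients: [6, 1, 5, 3, 1, 4]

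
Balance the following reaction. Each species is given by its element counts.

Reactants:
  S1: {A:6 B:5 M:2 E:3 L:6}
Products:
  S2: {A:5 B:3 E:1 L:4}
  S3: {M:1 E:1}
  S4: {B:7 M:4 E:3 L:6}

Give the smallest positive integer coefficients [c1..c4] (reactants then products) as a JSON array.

A: 5·6 = 30 | 6·5+6·0+1·0 = 30
B: 5·5 = 25 | 6·3+6·0+1·7 = 25
M: 5·2 = 10 | 6·0+6·1+1·4 = 10
E: 5·3 = 15 | 6·1+6·1+1·3 = 15
L: 5·6 = 30 | 6·4+6·0+1·6 = 30
gcd(5,6,6,1) = 1

Coefficients: [5, 6, 6, 1]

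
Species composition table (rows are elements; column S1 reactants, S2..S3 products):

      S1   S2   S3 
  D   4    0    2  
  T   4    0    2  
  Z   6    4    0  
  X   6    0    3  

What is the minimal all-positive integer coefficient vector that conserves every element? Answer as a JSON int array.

Coefficients: [2, 3, 4]

D: 2·4 = 8 | 3·0+4·2 = 8
T: 2·4 = 8 | 3·0+4·2 = 8
Z: 2·6 = 12 | 3·4+4·0 = 12
X: 2·6 = 12 | 3·0+4·3 = 12
gcd(2,3,4) = 1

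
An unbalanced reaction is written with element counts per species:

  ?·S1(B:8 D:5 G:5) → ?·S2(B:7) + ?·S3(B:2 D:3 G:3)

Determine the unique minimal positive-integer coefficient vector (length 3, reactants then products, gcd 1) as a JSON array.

Coefficients: [3, 2, 5]

B: 3·8 = 24 | 2·7+5·2 = 24
D: 3·5 = 15 | 2·0+5·3 = 15
G: 3·5 = 15 | 2·0+5·3 = 15
gcd(3,2,5) = 1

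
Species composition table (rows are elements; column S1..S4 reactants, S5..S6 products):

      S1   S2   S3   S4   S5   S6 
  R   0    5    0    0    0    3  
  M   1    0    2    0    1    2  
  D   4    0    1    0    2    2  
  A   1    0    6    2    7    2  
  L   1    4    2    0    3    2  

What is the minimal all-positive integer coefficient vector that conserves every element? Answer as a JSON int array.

R: 4·0+3·5+6·0+6·0 = 15 | 6·0+5·3 = 15
M: 4·1+3·0+6·2+6·0 = 16 | 6·1+5·2 = 16
D: 4·4+3·0+6·1+6·0 = 22 | 6·2+5·2 = 22
A: 4·1+3·0+6·6+6·2 = 52 | 6·7+5·2 = 52
L: 4·1+3·4+6·2+6·0 = 28 | 6·3+5·2 = 28
gcd(4,3,6,6,6,5) = 1

Coefficients: [4, 3, 6, 6, 6, 5]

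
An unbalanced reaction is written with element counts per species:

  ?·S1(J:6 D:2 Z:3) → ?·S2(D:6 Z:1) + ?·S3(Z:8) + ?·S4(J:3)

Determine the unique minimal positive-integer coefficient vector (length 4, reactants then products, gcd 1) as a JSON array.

Coefficients: [3, 1, 1, 6]

J: 3·6 = 18 | 1·0+1·0+6·3 = 18
D: 3·2 = 6 | 1·6+1·0+6·0 = 6
Z: 3·3 = 9 | 1·1+1·8+6·0 = 9
gcd(3,1,1,6) = 1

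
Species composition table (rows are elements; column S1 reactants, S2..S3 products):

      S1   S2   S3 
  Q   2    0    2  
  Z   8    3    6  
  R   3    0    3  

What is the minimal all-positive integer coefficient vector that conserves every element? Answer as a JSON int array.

Q: 3·2 = 6 | 2·0+3·2 = 6
Z: 3·8 = 24 | 2·3+3·6 = 24
R: 3·3 = 9 | 2·0+3·3 = 9
gcd(3,2,3) = 1

Coefficients: [3, 2, 3]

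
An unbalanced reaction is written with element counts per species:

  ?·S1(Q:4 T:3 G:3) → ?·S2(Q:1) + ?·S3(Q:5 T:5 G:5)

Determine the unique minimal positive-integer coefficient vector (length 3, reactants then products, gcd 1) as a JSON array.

Coefficients: [5, 5, 3]

Q: 5·4 = 20 | 5·1+3·5 = 20
T: 5·3 = 15 | 5·0+3·5 = 15
G: 5·3 = 15 | 5·0+3·5 = 15
gcd(5,5,3) = 1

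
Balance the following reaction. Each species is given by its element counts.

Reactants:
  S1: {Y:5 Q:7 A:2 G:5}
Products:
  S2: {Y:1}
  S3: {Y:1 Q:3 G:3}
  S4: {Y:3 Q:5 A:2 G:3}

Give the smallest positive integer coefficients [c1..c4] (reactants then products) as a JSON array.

Coefficients: [3, 4, 2, 3]

Y: 3·5 = 15 | 4·1+2·1+3·3 = 15
Q: 3·7 = 21 | 4·0+2·3+3·5 = 21
A: 3·2 = 6 | 4·0+2·0+3·2 = 6
G: 3·5 = 15 | 4·0+2·3+3·3 = 15
gcd(3,4,2,3) = 1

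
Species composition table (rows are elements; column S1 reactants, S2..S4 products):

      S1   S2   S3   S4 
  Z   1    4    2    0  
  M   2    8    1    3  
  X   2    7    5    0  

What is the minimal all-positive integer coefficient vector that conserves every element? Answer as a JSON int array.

Coefficients: [6, 1, 1, 1]

Z: 6·1 = 6 | 1·4+1·2+1·0 = 6
M: 6·2 = 12 | 1·8+1·1+1·3 = 12
X: 6·2 = 12 | 1·7+1·5+1·0 = 12
gcd(6,1,1,1) = 1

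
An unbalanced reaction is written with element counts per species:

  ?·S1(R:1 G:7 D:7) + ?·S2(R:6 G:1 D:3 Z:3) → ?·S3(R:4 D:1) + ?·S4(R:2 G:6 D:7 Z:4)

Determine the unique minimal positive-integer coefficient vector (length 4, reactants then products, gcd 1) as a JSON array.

R: 2·1+4·6 = 26 | 5·4+3·2 = 26
G: 2·7+4·1 = 18 | 5·0+3·6 = 18
D: 2·7+4·3 = 26 | 5·1+3·7 = 26
Z: 2·0+4·3 = 12 | 5·0+3·4 = 12
gcd(2,4,5,3) = 1

Coefficients: [2, 4, 5, 3]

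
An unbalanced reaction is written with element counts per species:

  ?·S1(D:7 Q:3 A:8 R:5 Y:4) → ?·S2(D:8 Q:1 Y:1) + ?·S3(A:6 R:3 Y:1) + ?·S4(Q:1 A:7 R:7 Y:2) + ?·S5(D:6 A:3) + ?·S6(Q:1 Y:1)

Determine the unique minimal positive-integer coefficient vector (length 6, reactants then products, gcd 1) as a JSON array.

D: 2·7 = 14 | 1·8+1·0+1·0+1·6+4·0 = 14
Q: 2·3 = 6 | 1·1+1·0+1·1+1·0+4·1 = 6
A: 2·8 = 16 | 1·0+1·6+1·7+1·3+4·0 = 16
R: 2·5 = 10 | 1·0+1·3+1·7+1·0+4·0 = 10
Y: 2·4 = 8 | 1·1+1·1+1·2+1·0+4·1 = 8
gcd(2,1,1,1,1,4) = 1

Coefficients: [2, 1, 1, 1, 1, 4]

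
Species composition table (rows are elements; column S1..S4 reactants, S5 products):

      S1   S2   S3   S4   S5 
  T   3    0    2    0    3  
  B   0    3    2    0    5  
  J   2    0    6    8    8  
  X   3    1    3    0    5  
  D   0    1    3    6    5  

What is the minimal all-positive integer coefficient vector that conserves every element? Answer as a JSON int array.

Coefficients: [2, 6, 6, 1, 6]

T: 2·3+6·0+6·2+1·0 = 18 | 6·3 = 18
B: 2·0+6·3+6·2+1·0 = 30 | 6·5 = 30
J: 2·2+6·0+6·6+1·8 = 48 | 6·8 = 48
X: 2·3+6·1+6·3+1·0 = 30 | 6·5 = 30
D: 2·0+6·1+6·3+1·6 = 30 | 6·5 = 30
gcd(2,6,6,1,6) = 1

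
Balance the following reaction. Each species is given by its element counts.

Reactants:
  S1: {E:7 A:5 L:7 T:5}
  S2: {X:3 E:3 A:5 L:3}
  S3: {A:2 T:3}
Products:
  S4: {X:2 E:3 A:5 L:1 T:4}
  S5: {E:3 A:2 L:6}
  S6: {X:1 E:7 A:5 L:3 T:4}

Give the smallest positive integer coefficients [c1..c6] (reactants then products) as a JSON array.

Coefficients: [5, 4, 1, 5, 6, 2]

X: 5·0+4·3+1·0 = 12 | 5·2+6·0+2·1 = 12
E: 5·7+4·3+1·0 = 47 | 5·3+6·3+2·7 = 47
A: 5·5+4·5+1·2 = 47 | 5·5+6·2+2·5 = 47
L: 5·7+4·3+1·0 = 47 | 5·1+6·6+2·3 = 47
T: 5·5+4·0+1·3 = 28 | 5·4+6·0+2·4 = 28
gcd(5,4,1,5,6,2) = 1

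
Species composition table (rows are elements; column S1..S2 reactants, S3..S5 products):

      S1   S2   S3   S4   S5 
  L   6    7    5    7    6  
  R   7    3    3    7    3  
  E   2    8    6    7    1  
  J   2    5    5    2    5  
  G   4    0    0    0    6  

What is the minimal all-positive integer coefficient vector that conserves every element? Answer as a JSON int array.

Coefficients: [6, 5, 1, 6, 4]

L: 6·6+5·7 = 71 | 1·5+6·7+4·6 = 71
R: 6·7+5·3 = 57 | 1·3+6·7+4·3 = 57
E: 6·2+5·8 = 52 | 1·6+6·7+4·1 = 52
J: 6·2+5·5 = 37 | 1·5+6·2+4·5 = 37
G: 6·4+5·0 = 24 | 1·0+6·0+4·6 = 24
gcd(6,5,1,6,4) = 1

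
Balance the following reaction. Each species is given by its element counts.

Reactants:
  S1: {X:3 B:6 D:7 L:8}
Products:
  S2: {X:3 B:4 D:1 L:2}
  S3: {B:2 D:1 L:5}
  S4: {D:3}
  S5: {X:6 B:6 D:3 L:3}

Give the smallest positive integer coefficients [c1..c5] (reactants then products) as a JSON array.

X: 4·3 = 12 | 2·3+5·0+6·0+1·6 = 12
B: 4·6 = 24 | 2·4+5·2+6·0+1·6 = 24
D: 4·7 = 28 | 2·1+5·1+6·3+1·3 = 28
L: 4·8 = 32 | 2·2+5·5+6·0+1·3 = 32
gcd(4,2,5,6,1) = 1

Coefficients: [4, 2, 5, 6, 1]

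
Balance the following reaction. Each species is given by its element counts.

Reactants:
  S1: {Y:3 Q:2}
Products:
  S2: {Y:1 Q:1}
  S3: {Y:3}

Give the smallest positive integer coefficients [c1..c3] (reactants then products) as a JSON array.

Coefficients: [3, 6, 1]

Y: 3·3 = 9 | 6·1+1·3 = 9
Q: 3·2 = 6 | 6·1+1·0 = 6
gcd(3,6,1) = 1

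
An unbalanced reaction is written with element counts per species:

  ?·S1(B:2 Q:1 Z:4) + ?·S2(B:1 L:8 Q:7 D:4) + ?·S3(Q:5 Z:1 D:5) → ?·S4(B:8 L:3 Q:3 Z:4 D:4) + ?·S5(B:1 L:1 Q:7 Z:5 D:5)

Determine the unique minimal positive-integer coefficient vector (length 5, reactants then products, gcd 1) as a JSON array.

Coefficients: [6, 1, 5, 1, 5]

B: 6·2+1·1+5·0 = 13 | 1·8+5·1 = 13
L: 6·0+1·8+5·0 = 8 | 1·3+5·1 = 8
Q: 6·1+1·7+5·5 = 38 | 1·3+5·7 = 38
Z: 6·4+1·0+5·1 = 29 | 1·4+5·5 = 29
D: 6·0+1·4+5·5 = 29 | 1·4+5·5 = 29
gcd(6,1,5,1,5) = 1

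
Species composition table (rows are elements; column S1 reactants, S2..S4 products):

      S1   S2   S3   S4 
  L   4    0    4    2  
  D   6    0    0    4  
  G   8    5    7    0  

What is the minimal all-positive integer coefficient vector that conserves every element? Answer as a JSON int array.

L: 4·4 = 16 | 5·0+1·4+6·2 = 16
D: 4·6 = 24 | 5·0+1·0+6·4 = 24
G: 4·8 = 32 | 5·5+1·7+6·0 = 32
gcd(4,5,1,6) = 1

Coefficients: [4, 5, 1, 6]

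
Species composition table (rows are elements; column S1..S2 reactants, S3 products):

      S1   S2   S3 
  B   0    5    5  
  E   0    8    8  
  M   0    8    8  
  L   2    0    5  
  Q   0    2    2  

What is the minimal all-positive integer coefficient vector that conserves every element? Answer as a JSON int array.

B: 5·0+2·5 = 10 | 2·5 = 10
E: 5·0+2·8 = 16 | 2·8 = 16
M: 5·0+2·8 = 16 | 2·8 = 16
L: 5·2+2·0 = 10 | 2·5 = 10
Q: 5·0+2·2 = 4 | 2·2 = 4
gcd(5,2,2) = 1

Coefficients: [5, 2, 2]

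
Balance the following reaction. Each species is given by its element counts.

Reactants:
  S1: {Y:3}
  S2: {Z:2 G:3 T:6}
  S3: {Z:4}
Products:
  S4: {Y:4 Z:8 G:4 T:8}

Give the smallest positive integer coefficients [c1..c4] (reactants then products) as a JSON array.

Coefficients: [4, 4, 4, 3]

Y: 4·3+4·0+4·0 = 12 | 3·4 = 12
Z: 4·0+4·2+4·4 = 24 | 3·8 = 24
G: 4·0+4·3+4·0 = 12 | 3·4 = 12
T: 4·0+4·6+4·0 = 24 | 3·8 = 24
gcd(4,4,4,3) = 1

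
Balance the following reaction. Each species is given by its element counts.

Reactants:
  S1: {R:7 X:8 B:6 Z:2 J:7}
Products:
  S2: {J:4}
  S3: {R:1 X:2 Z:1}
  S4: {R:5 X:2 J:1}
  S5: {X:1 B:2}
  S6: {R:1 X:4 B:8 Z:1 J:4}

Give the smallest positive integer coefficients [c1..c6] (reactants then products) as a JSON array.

Coefficients: [2, 2, 3, 2, 2, 1]

R: 2·7 = 14 | 2·0+3·1+2·5+2·0+1·1 = 14
X: 2·8 = 16 | 2·0+3·2+2·2+2·1+1·4 = 16
B: 2·6 = 12 | 2·0+3·0+2·0+2·2+1·8 = 12
Z: 2·2 = 4 | 2·0+3·1+2·0+2·0+1·1 = 4
J: 2·7 = 14 | 2·4+3·0+2·1+2·0+1·4 = 14
gcd(2,2,3,2,2,1) = 1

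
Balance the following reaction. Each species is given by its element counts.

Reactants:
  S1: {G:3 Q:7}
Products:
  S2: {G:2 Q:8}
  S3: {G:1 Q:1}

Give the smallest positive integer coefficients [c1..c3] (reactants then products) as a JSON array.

Coefficients: [3, 2, 5]

G: 3·3 = 9 | 2·2+5·1 = 9
Q: 3·7 = 21 | 2·8+5·1 = 21
gcd(3,2,5) = 1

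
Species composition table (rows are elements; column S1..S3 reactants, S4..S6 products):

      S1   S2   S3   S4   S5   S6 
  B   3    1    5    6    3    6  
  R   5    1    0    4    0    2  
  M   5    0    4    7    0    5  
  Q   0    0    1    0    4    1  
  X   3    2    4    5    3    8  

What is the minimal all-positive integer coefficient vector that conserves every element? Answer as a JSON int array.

B: 4·3+2·1+5·5 = 39 | 5·6+1·3+1·6 = 39
R: 4·5+2·1+5·0 = 22 | 5·4+1·0+1·2 = 22
M: 4·5+2·0+5·4 = 40 | 5·7+1·0+1·5 = 40
Q: 4·0+2·0+5·1 = 5 | 5·0+1·4+1·1 = 5
X: 4·3+2·2+5·4 = 36 | 5·5+1·3+1·8 = 36
gcd(4,2,5,5,1,1) = 1

Coefficients: [4, 2, 5, 5, 1, 1]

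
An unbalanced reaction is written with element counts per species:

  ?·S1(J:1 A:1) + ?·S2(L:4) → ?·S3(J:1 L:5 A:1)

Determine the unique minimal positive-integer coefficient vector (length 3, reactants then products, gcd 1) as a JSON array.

Coefficients: [4, 5, 4]

J: 4·1+5·0 = 4 | 4·1 = 4
L: 4·0+5·4 = 20 | 4·5 = 20
A: 4·1+5·0 = 4 | 4·1 = 4
gcd(4,5,4) = 1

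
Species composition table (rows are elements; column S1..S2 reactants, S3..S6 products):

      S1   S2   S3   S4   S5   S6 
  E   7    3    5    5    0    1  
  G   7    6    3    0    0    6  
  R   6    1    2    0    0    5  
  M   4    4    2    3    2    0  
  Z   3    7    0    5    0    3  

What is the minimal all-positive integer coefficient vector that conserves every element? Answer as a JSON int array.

E: 6·7+1·3 = 45 | 6·5+2·5+5·0+5·1 = 45
G: 6·7+1·6 = 48 | 6·3+2·0+5·0+5·6 = 48
R: 6·6+1·1 = 37 | 6·2+2·0+5·0+5·5 = 37
M: 6·4+1·4 = 28 | 6·2+2·3+5·2+5·0 = 28
Z: 6·3+1·7 = 25 | 6·0+2·5+5·0+5·3 = 25
gcd(6,1,6,2,5,5) = 1

Coefficients: [6, 1, 6, 2, 5, 5]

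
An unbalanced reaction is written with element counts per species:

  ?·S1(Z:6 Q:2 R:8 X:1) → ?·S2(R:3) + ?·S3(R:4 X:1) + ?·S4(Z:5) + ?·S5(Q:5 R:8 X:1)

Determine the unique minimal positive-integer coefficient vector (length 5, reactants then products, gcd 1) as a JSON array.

Coefficients: [5, 4, 3, 6, 2]

Z: 5·6 = 30 | 4·0+3·0+6·5+2·0 = 30
Q: 5·2 = 10 | 4·0+3·0+6·0+2·5 = 10
R: 5·8 = 40 | 4·3+3·4+6·0+2·8 = 40
X: 5·1 = 5 | 4·0+3·1+6·0+2·1 = 5
gcd(5,4,3,6,2) = 1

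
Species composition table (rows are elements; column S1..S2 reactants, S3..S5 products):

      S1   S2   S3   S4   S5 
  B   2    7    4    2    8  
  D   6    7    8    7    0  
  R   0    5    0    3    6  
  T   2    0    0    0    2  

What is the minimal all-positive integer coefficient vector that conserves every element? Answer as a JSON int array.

B: 3·2+6·7 = 48 | 4·4+4·2+3·8 = 48
D: 3·6+6·7 = 60 | 4·8+4·7+3·0 = 60
R: 3·0+6·5 = 30 | 4·0+4·3+3·6 = 30
T: 3·2+6·0 = 6 | 4·0+4·0+3·2 = 6
gcd(3,6,4,4,3) = 1

Coefficients: [3, 6, 4, 4, 3]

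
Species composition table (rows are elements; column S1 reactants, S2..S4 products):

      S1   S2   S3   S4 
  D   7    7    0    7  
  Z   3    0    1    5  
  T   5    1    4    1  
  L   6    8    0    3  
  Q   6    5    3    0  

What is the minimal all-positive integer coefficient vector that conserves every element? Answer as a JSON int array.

Coefficients: [5, 3, 5, 2]

D: 5·7 = 35 | 3·7+5·0+2·7 = 35
Z: 5·3 = 15 | 3·0+5·1+2·5 = 15
T: 5·5 = 25 | 3·1+5·4+2·1 = 25
L: 5·6 = 30 | 3·8+5·0+2·3 = 30
Q: 5·6 = 30 | 3·5+5·3+2·0 = 30
gcd(5,3,5,2) = 1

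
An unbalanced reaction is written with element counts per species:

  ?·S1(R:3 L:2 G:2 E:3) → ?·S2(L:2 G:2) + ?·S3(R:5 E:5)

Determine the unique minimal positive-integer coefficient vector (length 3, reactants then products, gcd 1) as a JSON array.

Coefficients: [5, 5, 3]

R: 5·3 = 15 | 5·0+3·5 = 15
L: 5·2 = 10 | 5·2+3·0 = 10
G: 5·2 = 10 | 5·2+3·0 = 10
E: 5·3 = 15 | 5·0+3·5 = 15
gcd(5,5,3) = 1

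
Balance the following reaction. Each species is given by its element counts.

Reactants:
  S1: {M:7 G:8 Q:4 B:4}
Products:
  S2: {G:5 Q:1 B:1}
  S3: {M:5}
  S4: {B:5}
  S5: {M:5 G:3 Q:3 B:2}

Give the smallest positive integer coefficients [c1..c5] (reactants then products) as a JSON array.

Coefficients: [5, 5, 2, 1, 5]

M: 5·7 = 35 | 5·0+2·5+1·0+5·5 = 35
G: 5·8 = 40 | 5·5+2·0+1·0+5·3 = 40
Q: 5·4 = 20 | 5·1+2·0+1·0+5·3 = 20
B: 5·4 = 20 | 5·1+2·0+1·5+5·2 = 20
gcd(5,5,2,1,5) = 1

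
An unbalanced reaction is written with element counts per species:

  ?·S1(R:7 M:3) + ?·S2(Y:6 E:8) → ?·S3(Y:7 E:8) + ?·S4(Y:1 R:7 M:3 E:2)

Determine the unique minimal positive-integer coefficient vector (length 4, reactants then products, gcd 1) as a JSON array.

Y: 4·0+3·6 = 18 | 2·7+4·1 = 18
R: 4·7+3·0 = 28 | 2·0+4·7 = 28
M: 4·3+3·0 = 12 | 2·0+4·3 = 12
E: 4·0+3·8 = 24 | 2·8+4·2 = 24
gcd(4,3,2,4) = 1

Coefficients: [4, 3, 2, 4]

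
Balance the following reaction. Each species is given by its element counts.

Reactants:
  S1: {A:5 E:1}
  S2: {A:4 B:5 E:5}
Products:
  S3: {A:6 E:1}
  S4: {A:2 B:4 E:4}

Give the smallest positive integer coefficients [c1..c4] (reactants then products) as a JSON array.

A: 6·5+4·4 = 46 | 6·6+5·2 = 46
B: 6·0+4·5 = 20 | 6·0+5·4 = 20
E: 6·1+4·5 = 26 | 6·1+5·4 = 26
gcd(6,4,6,5) = 1

Coefficients: [6, 4, 6, 5]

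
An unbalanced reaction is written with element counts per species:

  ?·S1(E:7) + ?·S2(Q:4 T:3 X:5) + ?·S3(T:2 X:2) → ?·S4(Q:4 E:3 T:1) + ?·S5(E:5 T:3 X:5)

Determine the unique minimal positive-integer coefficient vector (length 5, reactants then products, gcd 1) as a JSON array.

Q: 6·0+4·4+5·0 = 16 | 4·4+6·0 = 16
E: 6·7+4·0+5·0 = 42 | 4·3+6·5 = 42
T: 6·0+4·3+5·2 = 22 | 4·1+6·3 = 22
X: 6·0+4·5+5·2 = 30 | 4·0+6·5 = 30
gcd(6,4,5,4,6) = 1

Coefficients: [6, 4, 5, 4, 6]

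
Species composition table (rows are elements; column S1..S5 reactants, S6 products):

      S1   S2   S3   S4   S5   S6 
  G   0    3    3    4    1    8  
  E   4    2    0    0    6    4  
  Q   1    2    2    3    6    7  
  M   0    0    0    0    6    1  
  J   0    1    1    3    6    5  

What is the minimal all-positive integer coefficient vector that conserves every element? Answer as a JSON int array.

G: 3·0+3·3+6·3+5·4+1·1 = 48 | 6·8 = 48
E: 3·4+3·2+6·0+5·0+1·6 = 24 | 6·4 = 24
Q: 3·1+3·2+6·2+5·3+1·6 = 42 | 6·7 = 42
M: 3·0+3·0+6·0+5·0+1·6 = 6 | 6·1 = 6
J: 3·0+3·1+6·1+5·3+1·6 = 30 | 6·5 = 30
gcd(3,3,6,5,1,6) = 1

Coefficients: [3, 3, 6, 5, 1, 6]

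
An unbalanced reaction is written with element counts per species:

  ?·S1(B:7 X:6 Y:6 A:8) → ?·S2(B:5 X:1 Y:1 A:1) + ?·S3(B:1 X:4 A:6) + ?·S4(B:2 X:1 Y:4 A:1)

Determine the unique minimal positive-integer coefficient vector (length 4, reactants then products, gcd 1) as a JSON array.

Coefficients: [3, 2, 3, 4]

B: 3·7 = 21 | 2·5+3·1+4·2 = 21
X: 3·6 = 18 | 2·1+3·4+4·1 = 18
Y: 3·6 = 18 | 2·1+3·0+4·4 = 18
A: 3·8 = 24 | 2·1+3·6+4·1 = 24
gcd(3,2,3,4) = 1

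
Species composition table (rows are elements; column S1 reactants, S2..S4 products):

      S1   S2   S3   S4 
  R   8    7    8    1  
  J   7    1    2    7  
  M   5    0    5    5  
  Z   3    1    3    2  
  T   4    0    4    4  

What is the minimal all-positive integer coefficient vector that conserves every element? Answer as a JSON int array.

R: 6·8 = 48 | 5·7+1·8+5·1 = 48
J: 6·7 = 42 | 5·1+1·2+5·7 = 42
M: 6·5 = 30 | 5·0+1·5+5·5 = 30
Z: 6·3 = 18 | 5·1+1·3+5·2 = 18
T: 6·4 = 24 | 5·0+1·4+5·4 = 24
gcd(6,5,1,5) = 1

Coefficients: [6, 5, 1, 5]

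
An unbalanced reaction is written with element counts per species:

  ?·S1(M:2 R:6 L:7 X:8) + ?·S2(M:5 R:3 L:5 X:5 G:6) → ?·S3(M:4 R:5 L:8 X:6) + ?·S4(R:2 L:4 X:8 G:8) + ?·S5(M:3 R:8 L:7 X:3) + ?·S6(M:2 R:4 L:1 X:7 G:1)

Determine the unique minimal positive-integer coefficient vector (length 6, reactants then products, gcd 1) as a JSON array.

M: 6·2+3·5 = 27 | 5·4+2·0+1·3+2·2 = 27
R: 6·6+3·3 = 45 | 5·5+2·2+1·8+2·4 = 45
L: 6·7+3·5 = 57 | 5·8+2·4+1·7+2·1 = 57
X: 6·8+3·5 = 63 | 5·6+2·8+1·3+2·7 = 63
G: 6·0+3·6 = 18 | 5·0+2·8+1·0+2·1 = 18
gcd(6,3,5,2,1,2) = 1

Coefficients: [6, 3, 5, 2, 1, 2]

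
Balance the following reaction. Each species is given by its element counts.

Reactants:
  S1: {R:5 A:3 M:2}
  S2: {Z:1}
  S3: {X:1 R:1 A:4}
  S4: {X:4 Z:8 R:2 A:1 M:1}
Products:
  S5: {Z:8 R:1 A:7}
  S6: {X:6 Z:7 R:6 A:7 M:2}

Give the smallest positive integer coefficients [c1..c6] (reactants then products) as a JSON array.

Coefficients: [1, 6, 4, 2, 1, 2]

X: 1·0+6·0+4·1+2·4 = 12 | 1·0+2·6 = 12
Z: 1·0+6·1+4·0+2·8 = 22 | 1·8+2·7 = 22
R: 1·5+6·0+4·1+2·2 = 13 | 1·1+2·6 = 13
A: 1·3+6·0+4·4+2·1 = 21 | 1·7+2·7 = 21
M: 1·2+6·0+4·0+2·1 = 4 | 1·0+2·2 = 4
gcd(1,6,4,2,1,2) = 1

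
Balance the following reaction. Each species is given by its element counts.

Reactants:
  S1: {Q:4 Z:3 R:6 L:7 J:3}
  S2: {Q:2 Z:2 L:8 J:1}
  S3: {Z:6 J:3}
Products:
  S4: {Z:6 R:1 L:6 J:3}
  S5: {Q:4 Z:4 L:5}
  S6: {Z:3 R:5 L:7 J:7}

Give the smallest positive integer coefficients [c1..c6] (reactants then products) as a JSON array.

Q: 3·4+6·2+5·0 = 24 | 3·0+6·4+3·0 = 24
Z: 3·3+6·2+5·6 = 51 | 3·6+6·4+3·3 = 51
R: 3·6+6·0+5·0 = 18 | 3·1+6·0+3·5 = 18
L: 3·7+6·8+5·0 = 69 | 3·6+6·5+3·7 = 69
J: 3·3+6·1+5·3 = 30 | 3·3+6·0+3·7 = 30
gcd(3,6,5,3,6,3) = 1

Coefficients: [3, 6, 5, 3, 6, 3]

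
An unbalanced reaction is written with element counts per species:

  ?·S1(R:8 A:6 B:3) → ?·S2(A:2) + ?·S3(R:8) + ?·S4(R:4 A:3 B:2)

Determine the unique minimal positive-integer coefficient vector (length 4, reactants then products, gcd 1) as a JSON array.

Coefficients: [4, 3, 1, 6]

R: 4·8 = 32 | 3·0+1·8+6·4 = 32
A: 4·6 = 24 | 3·2+1·0+6·3 = 24
B: 4·3 = 12 | 3·0+1·0+6·2 = 12
gcd(4,3,1,6) = 1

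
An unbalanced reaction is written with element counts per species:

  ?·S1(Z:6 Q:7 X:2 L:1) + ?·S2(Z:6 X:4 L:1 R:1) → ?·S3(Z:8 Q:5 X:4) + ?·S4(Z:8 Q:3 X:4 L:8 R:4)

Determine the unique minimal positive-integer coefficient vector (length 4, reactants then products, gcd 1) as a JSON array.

Coefficients: [4, 4, 5, 1]

Z: 4·6+4·6 = 48 | 5·8+1·8 = 48
Q: 4·7+4·0 = 28 | 5·5+1·3 = 28
X: 4·2+4·4 = 24 | 5·4+1·4 = 24
L: 4·1+4·1 = 8 | 5·0+1·8 = 8
R: 4·0+4·1 = 4 | 5·0+1·4 = 4
gcd(4,4,5,1) = 1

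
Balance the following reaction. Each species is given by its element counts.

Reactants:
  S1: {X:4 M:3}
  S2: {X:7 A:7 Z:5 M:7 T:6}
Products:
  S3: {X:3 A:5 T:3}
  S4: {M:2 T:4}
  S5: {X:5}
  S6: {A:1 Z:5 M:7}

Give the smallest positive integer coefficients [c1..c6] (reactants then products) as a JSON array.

Coefficients: [2, 5, 6, 3, 5, 5]

X: 2·4+5·7 = 43 | 6·3+3·0+5·5+5·0 = 43
A: 2·0+5·7 = 35 | 6·5+3·0+5·0+5·1 = 35
Z: 2·0+5·5 = 25 | 6·0+3·0+5·0+5·5 = 25
M: 2·3+5·7 = 41 | 6·0+3·2+5·0+5·7 = 41
T: 2·0+5·6 = 30 | 6·3+3·4+5·0+5·0 = 30
gcd(2,5,6,3,5,5) = 1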